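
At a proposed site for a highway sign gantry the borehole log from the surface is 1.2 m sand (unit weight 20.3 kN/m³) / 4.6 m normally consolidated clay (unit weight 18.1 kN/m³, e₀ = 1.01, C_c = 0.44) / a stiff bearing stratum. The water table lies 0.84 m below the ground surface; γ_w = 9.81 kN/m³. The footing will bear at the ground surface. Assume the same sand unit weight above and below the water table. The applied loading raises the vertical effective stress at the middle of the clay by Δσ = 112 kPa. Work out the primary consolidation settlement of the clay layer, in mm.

S_c ≈ 585 mm

Mid-depth of clay below the ground surface: z = 1.2 + 4.6/2 = 3.5 m.
Total vertical stress at mid-clay: σ_v = 20.3×1.2 + 18.1×2.3 = 65.99 kPa.
Pore pressure: u = 9.81×(3.5 − 0.84) = 26.095 kPa.
Initial effective stress: σ'_0 = σ_v − u = 65.99 − 26.095 = 39.895 kPa.
Final effective stress: σ'_f = σ'_0 + Δσ = 39.895 + 112 = 151.9 kPa.
Normally consolidated clay, so the full stress increment lies on the virgin compression line:
S_c = C_c·H/(1+e₀)·log₁₀(σ'_f/σ'_0) = 0.44×4.6/(1+1.01)×log₁₀(151.9/39.895)
    = 1.007 × 0.58064 = 0.5847 m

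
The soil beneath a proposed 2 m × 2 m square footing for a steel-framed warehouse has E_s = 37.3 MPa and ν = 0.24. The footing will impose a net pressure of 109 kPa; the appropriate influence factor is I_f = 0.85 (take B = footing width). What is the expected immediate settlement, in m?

S_e ≈ 0.00468 m

Immediate (elastic) settlement: S_e = q·B·(1−ν²)/E_s · I_f.
E_s = 37.3 MPa = 37300 kPa.
S_e = 109 × 2 × (1 − 0.24²) / 37300 × 0.85
    = 109 × 2 × 0.9424 / 37300 × 0.85
    = 0.004682 m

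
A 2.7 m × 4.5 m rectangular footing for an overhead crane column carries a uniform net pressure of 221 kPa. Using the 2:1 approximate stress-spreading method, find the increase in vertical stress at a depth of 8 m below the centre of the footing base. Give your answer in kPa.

Δσ_z ≈ 20.1 kPa

By the 2:1 method the load spreads at 1 horizontal : 2 vertical, so at depth z the loaded area has grown by z in each plan dimension:
Δσ = qBL/((B+z)(L+z)) = 221×2.7×4.5/((2.7+8)(4.5+8)) = 20.076 kPa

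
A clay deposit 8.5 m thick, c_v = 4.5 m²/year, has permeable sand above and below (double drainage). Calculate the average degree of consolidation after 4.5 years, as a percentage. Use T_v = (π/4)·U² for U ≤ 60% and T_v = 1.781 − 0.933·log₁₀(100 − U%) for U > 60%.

U ≈ 94.9 %

Drainage path length: H_d = H/2 = 4.25 m (double drainage).
T_v = c_v·t/H_d² = 4.5×4.5/4.25² = 1.1211.
T_v = 1.1211 corresponds to the U > 60% branch:
U = 1 − 10^((1.781 − T_v)/0.933)/100 = 0.949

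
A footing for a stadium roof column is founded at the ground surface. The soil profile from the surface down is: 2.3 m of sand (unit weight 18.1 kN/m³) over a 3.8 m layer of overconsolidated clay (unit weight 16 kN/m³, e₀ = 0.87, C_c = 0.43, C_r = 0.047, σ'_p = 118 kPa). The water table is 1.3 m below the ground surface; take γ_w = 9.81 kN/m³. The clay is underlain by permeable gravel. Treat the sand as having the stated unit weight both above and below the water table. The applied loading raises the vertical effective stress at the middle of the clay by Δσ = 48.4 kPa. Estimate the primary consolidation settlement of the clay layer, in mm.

Mid-depth of clay below the ground surface: z = 2.3 + 3.8/2 = 4.2 m.
Total vertical stress at mid-clay: σ_v = 18.1×2.3 + 16×1.9 = 72.03 kPa.
Pore pressure: u = 9.81×(4.2 − 1.3) = 28.449 kPa.
Initial effective stress: σ'_0 = σ_v − u = 72.03 − 28.449 = 43.581 kPa.
Final effective stress: σ'_f = 43.581 + 48.4 = 91.981 kPa.
σ'_f = 91.981 ≤ σ'_p = 118 kPa, so the clay remains overconsolidated and only the recompression index applies:
S_c = C_r·H/(1+e₀)·log₁₀(σ'_f/σ'_0) = 0.047×3.8/1.87×log₁₀(91.981/43.581)
    = 0.095509 × 0.3244 = 0.03098 m

S_c ≈ 31 mm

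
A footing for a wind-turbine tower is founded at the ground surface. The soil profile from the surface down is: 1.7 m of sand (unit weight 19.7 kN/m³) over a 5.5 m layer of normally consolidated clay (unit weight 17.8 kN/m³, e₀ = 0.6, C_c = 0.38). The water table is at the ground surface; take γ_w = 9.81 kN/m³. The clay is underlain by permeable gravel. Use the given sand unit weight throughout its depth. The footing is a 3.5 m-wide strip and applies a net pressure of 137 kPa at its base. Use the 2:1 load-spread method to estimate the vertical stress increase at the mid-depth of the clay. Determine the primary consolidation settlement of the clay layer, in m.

S_c ≈ 0.532 m

Mid-depth of clay below the ground surface: z = 1.7 + 5.5/2 = 4.45 m.
Total vertical stress at mid-clay: σ_v = 19.7×1.7 + 17.8×2.75 = 82.44 kPa.
Pore pressure: u = 9.81×(4.45 − 0) = 43.655 kPa.
Initial effective stress: σ'_0 = σ_v − u = 82.44 − 43.655 = 38.785 kPa.
Stress increase at mid-clay by the 2:1 spreading method:
Δσ = qB/(B+z) = 137×3.5/(3.5+4.45) = 60.314 kPa
Final effective stress: σ'_f = σ'_0 + Δσ = 38.785 + 60.314 = 99.099 kPa.
Normally consolidated clay, so the full stress increment lies on the virgin compression line:
S_c = C_c·H/(1+e₀)·log₁₀(σ'_f/σ'_0) = 0.38×5.5/(1+0.6)×log₁₀(99.099/38.785)
    = 1.3062 × 0.40741 = 0.5322 m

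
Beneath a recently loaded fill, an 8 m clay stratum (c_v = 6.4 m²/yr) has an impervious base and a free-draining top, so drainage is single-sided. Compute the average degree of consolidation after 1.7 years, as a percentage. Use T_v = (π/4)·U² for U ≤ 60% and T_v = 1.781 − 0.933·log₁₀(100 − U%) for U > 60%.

U ≈ 46.5 %

Drainage path length: H_d = H = 8 m (single drainage).
T_v = c_v·t/H_d² = 6.4×1.7/8² = 0.17.
T_v = 0.17 corresponds to the U ≤ 60% branch:
U = √(4T_v/π) = 0.4652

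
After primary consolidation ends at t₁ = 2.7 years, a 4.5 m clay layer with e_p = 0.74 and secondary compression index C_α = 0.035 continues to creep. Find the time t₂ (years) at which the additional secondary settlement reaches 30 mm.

t₂ ≈ 5.79 years

S_s = C_α·H/(1+e_p)·log₁₀(t₂/t₁) ⇒ log₁₀(t₂/t₁) = S_s·(1+e_p)/(C_α·H).
log₁₀(t₂/t₁) = 0.03 × (1+0.74) / (0.035×4.5) = 0.3314
t₂ = t₁ × 10^0.3314 = 2.7 × 2.145 = 5.792 years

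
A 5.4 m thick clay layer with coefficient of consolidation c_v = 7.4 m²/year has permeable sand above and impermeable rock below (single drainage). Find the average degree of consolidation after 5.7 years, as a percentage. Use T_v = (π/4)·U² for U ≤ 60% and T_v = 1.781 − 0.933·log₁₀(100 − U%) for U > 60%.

U ≈ 97.7 %

Drainage path length: H_d = H = 5.4 m (single drainage).
T_v = c_v·t/H_d² = 7.4×5.7/5.4² = 1.4465.
T_v = 1.4465 corresponds to the U > 60% branch:
U = 1 − 10^((1.781 − T_v)/0.933)/100 = 0.9772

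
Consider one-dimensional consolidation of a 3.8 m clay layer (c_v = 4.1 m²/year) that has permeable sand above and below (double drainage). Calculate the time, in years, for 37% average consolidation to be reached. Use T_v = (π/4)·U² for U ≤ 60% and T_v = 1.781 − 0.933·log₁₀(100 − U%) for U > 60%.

Drainage path length: H_d = H/2 = 1.9 m (double drainage).
U ≤ 60%: T_v = (π/4)·U² = (π/4)×0.37² = 0.10752.
t = T_v·H_d²/c_v = 0.10752×1.9²/4.1 = 0.09467 years.

t ≈ 0.0947 years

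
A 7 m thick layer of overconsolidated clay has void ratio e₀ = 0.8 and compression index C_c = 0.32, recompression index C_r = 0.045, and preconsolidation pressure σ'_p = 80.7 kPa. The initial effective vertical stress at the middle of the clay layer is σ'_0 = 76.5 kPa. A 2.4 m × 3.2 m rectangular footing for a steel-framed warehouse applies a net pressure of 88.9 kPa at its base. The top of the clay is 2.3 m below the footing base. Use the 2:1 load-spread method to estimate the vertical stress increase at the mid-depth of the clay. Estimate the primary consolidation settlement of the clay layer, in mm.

S_c ≈ 36.9 mm

Mid-depth of clay below the footing base: z = 2.3 + 7/2 = 5.8 m.
Stress increase at mid-clay by the 2:1 spreading method:
Δσ = qBL/((B+z)(L+z)) = 88.9×2.4×3.2/((2.4+5.8)(3.2+5.8)) = 9.2514 kPa
Final effective stress: σ'_f = 76.5 + 9.2514 = 85.751 kPa.
σ'_f = 85.751 > σ'_p = 80.7 kPa, so the stress path crosses the preconsolidation pressure — recompression up to σ'_p, then virgin compression beyond:
S_c = H/(1+e₀)·[C_r·log₁₀(σ'_p/σ'_0) + C_c·log₁₀(σ'_f/σ'_p)]
    = 7/1.8 × [0.045×log₁₀(80.7/76.5) + 0.32×log₁₀(85.751/80.7)]
    = 3.8889 × [0.0010445 + 0.008437] = 0.03687 m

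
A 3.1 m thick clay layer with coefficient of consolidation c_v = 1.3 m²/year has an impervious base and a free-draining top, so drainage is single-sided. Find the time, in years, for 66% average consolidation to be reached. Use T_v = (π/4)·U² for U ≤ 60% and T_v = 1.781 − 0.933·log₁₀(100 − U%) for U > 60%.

t ≈ 2.6 years

Drainage path length: H_d = H = 3.1 m (single drainage).
U > 60%: T_v = 1.781 − 0.933·log₁₀(100 − 66) = 0.35213.
t = T_v·H_d²/c_v = 0.35213×3.1²/1.3 = 2.603 years.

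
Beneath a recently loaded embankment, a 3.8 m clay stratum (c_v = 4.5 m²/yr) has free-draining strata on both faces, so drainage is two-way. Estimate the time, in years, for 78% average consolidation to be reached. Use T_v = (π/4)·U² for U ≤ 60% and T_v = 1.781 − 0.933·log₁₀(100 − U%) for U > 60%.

Drainage path length: H_d = H/2 = 1.9 m (double drainage).
U > 60%: T_v = 1.781 − 0.933·log₁₀(100 − 78) = 0.52852.
t = T_v·H_d²/c_v = 0.52852×1.9²/4.5 = 0.424 years.

t ≈ 0.424 years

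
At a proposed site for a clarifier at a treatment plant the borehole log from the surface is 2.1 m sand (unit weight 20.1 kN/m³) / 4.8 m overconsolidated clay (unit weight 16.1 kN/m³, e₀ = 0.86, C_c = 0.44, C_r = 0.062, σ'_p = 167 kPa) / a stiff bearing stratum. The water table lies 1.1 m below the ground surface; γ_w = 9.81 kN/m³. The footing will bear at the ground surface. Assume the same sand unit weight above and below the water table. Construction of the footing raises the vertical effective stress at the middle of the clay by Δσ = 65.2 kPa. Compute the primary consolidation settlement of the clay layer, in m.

Mid-depth of clay below the ground surface: z = 2.1 + 4.8/2 = 4.5 m.
Total vertical stress at mid-clay: σ_v = 20.1×2.1 + 16.1×2.4 = 80.85 kPa.
Pore pressure: u = 9.81×(4.5 − 1.1) = 33.354 kPa.
Initial effective stress: σ'_0 = σ_v − u = 80.85 − 33.354 = 47.496 kPa.
Final effective stress: σ'_f = 47.496 + 65.2 = 112.7 kPa.
σ'_f = 112.7 ≤ σ'_p = 167 kPa, so the clay remains overconsolidated and only the recompression index applies:
S_c = C_r·H/(1+e₀)·log₁₀(σ'_f/σ'_0) = 0.062×4.8/1.86×log₁₀(112.7/47.496)
    = 0.16 × 0.37527 = 0.06004 m

S_c ≈ 0.06 m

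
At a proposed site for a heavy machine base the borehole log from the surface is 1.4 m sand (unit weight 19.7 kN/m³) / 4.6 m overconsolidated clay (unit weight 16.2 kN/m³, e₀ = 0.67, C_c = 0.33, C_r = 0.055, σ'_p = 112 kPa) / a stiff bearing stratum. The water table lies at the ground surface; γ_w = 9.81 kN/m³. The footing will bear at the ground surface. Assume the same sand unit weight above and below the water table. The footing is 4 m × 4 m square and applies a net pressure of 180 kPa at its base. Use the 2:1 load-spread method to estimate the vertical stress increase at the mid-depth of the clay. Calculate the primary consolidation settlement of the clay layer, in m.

Mid-depth of clay below the ground surface: z = 1.4 + 4.6/2 = 3.7 m.
Total vertical stress at mid-clay: σ_v = 19.7×1.4 + 16.2×2.3 = 64.84 kPa.
Pore pressure: u = 9.81×(3.7 − 0) = 36.297 kPa.
Initial effective stress: σ'_0 = σ_v − u = 64.84 − 36.297 = 28.543 kPa.
Stress increase at mid-clay by the 2:1 spreading method:
Δσ = qBL/((B+z)(L+z)) = 180×4×4/((4+3.7)(4+3.7)) = 48.575 kPa
Final effective stress: σ'_f = 28.543 + 48.575 = 77.118 kPa.
σ'_f = 77.118 ≤ σ'_p = 112 kPa, so the clay remains overconsolidated and only the recompression index applies:
S_c = C_r·H/(1+e₀)·log₁₀(σ'_f/σ'_0) = 0.055×4.6/1.67×log₁₀(77.118/28.543)
    = 0.1515 × 0.43166 = 0.0654 m

S_c ≈ 0.0654 m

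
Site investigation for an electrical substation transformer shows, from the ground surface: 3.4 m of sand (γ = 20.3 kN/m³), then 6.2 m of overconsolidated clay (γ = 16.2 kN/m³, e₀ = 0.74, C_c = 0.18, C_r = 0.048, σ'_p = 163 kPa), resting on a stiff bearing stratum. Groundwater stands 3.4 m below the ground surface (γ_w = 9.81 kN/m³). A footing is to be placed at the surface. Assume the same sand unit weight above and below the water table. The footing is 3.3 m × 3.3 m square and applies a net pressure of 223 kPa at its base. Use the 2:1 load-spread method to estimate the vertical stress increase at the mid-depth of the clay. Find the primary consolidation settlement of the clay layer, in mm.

Mid-depth of clay below the ground surface: z = 3.4 + 6.2/2 = 6.5 m.
Total vertical stress at mid-clay: σ_v = 20.3×3.4 + 16.2×3.1 = 119.24 kPa.
Pore pressure: u = 9.81×(6.5 − 3.4) = 30.411 kPa.
Initial effective stress: σ'_0 = σ_v − u = 119.24 − 30.411 = 88.829 kPa.
Stress increase at mid-clay by the 2:1 spreading method:
Δσ = qBL/((B+z)(L+z)) = 223×3.3×3.3/((3.3+6.5)(3.3+6.5)) = 25.286 kPa
Final effective stress: σ'_f = 88.829 + 25.286 = 114.11 kPa.
σ'_f = 114.11 ≤ σ'_p = 163 kPa, so the clay remains overconsolidated and only the recompression index applies:
S_c = C_r·H/(1+e₀)·log₁₀(σ'_f/σ'_0) = 0.048×6.2/1.74×log₁₀(114.11/88.829)
    = 0.17103 × 0.10877 = 0.0186 m

S_c ≈ 18.6 mm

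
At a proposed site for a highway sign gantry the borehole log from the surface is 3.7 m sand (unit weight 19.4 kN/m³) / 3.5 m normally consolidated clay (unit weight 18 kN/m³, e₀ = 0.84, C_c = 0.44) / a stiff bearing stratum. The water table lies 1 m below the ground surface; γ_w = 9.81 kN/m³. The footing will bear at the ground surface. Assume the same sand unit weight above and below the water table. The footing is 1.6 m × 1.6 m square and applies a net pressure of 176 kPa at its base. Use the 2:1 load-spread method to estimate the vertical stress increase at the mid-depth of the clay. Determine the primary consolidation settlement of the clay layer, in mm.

S_c ≈ 51.4 mm

Mid-depth of clay below the ground surface: z = 3.7 + 3.5/2 = 5.45 m.
Total vertical stress at mid-clay: σ_v = 19.4×3.7 + 18×1.75 = 103.28 kPa.
Pore pressure: u = 9.81×(5.45 − 1) = 43.655 kPa.
Initial effective stress: σ'_0 = σ_v − u = 103.28 − 43.655 = 59.625 kPa.
Stress increase at mid-clay by the 2:1 spreading method:
Δσ = qBL/((B+z)(L+z)) = 176×1.6×1.6/((1.6+5.45)(1.6+5.45)) = 9.0651 kPa
Final effective stress: σ'_f = σ'_0 + Δσ = 59.625 + 9.0651 = 68.69 kPa.
Normally consolidated clay, so the full stress increment lies on the virgin compression line:
S_c = C_c·H/(1+e₀)·log₁₀(σ'_f/σ'_0) = 0.44×3.5/(1+0.84)×log₁₀(68.69/59.625)
    = 0.83696 × 0.061465 = 0.05144 m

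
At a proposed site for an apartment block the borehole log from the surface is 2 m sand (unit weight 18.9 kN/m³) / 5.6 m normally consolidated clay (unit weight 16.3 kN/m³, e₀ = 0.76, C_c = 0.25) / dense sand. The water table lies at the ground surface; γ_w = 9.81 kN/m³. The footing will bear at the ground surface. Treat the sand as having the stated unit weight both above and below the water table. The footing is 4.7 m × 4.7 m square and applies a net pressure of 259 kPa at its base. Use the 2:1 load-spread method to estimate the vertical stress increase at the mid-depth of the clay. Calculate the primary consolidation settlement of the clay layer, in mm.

S_c ≈ 349 mm

Mid-depth of clay below the ground surface: z = 2 + 5.6/2 = 4.8 m.
Total vertical stress at mid-clay: σ_v = 18.9×2 + 16.3×2.8 = 83.44 kPa.
Pore pressure: u = 9.81×(4.8 − 0) = 47.088 kPa.
Initial effective stress: σ'_0 = σ_v − u = 83.44 − 47.088 = 36.352 kPa.
Stress increase at mid-clay by the 2:1 spreading method:
Δσ = qBL/((B+z)(L+z)) = 259×4.7×4.7/((4.7+4.8)(4.7+4.8)) = 63.394 kPa
Final effective stress: σ'_f = σ'_0 + Δσ = 36.352 + 63.394 = 99.746 kPa.
Normally consolidated clay, so the full stress increment lies on the virgin compression line:
S_c = C_c·H/(1+e₀)·log₁₀(σ'_f/σ'_0) = 0.25×5.6/(1+0.76)×log₁₀(99.746/36.352)
    = 0.79545 × 0.43837 = 0.3487 m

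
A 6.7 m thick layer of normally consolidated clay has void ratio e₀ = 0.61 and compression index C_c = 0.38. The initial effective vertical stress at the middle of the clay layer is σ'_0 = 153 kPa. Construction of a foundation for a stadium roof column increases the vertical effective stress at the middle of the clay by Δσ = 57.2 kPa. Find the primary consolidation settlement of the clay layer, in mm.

Final effective stress: σ'_f = σ'_0 + Δσ = 153 + 57.2 = 210.2 kPa.
Normally consolidated clay, so the full stress increment lies on the virgin compression line:
S_c = C_c·H/(1+e₀)·log₁₀(σ'_f/σ'_0) = 0.38×6.7/(1+0.61)×log₁₀(210.2/153)
    = 1.5814 × 0.13794 = 0.2181 m

S_c ≈ 218 mm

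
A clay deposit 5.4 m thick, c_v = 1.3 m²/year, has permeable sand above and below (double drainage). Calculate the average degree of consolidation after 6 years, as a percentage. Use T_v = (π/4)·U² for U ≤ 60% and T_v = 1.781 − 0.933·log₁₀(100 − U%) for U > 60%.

U ≈ 94.2 %

Drainage path length: H_d = H/2 = 2.7 m (double drainage).
T_v = c_v·t/H_d² = 1.3×6/2.7² = 1.07.
T_v = 1.07 corresponds to the U > 60% branch:
U = 1 − 10^((1.781 − T_v)/0.933)/100 = 0.9422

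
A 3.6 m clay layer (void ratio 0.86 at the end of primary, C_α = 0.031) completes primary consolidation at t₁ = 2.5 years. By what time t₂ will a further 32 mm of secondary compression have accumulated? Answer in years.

S_s = C_α·H/(1+e_p)·log₁₀(t₂/t₁) ⇒ log₁₀(t₂/t₁) = S_s·(1+e_p)/(C_α·H).
log₁₀(t₂/t₁) = 0.032 × (1+0.86) / (0.031×3.6) = 0.5333
t₂ = t₁ × 10^0.5333 = 2.5 × 3.415 = 8.536 years

t₂ ≈ 8.54 years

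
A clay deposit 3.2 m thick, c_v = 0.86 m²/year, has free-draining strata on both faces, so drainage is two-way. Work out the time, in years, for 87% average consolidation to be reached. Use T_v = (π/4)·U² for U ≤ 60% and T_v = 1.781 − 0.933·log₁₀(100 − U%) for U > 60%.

Drainage path length: H_d = H/2 = 1.6 m (double drainage).
U > 60%: T_v = 1.781 − 0.933·log₁₀(100 − 87) = 0.74169.
t = T_v·H_d²/c_v = 0.74169×1.6²/0.86 = 2.208 years.

t ≈ 2.21 years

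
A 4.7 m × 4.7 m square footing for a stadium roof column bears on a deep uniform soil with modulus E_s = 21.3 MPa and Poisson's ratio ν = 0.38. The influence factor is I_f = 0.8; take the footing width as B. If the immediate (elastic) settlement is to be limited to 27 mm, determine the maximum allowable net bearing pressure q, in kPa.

E_s = 21.3 MPa = 21300 kPa.
S_e = q·B·(1−ν²)/E_s · I_f  ⇒  q = S_e·E_s / (B·(1−ν²)·I_f).
q = 0.027 × 21300 / (4.7 × 0.8556 × 0.8) = 178.8 kPa

q ≈ 179 kPa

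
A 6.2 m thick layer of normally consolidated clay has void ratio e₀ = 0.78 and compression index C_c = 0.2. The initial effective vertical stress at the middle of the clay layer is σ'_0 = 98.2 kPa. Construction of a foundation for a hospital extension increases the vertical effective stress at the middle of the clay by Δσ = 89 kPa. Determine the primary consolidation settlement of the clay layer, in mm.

Final effective stress: σ'_f = σ'_0 + Δσ = 98.2 + 89 = 187.2 kPa.
Normally consolidated clay, so the full stress increment lies on the virgin compression line:
S_c = C_c·H/(1+e₀)·log₁₀(σ'_f/σ'_0) = 0.2×6.2/(1+0.78)×log₁₀(187.2/98.2)
    = 0.69663 × 0.28019 = 0.1952 m

S_c ≈ 195 mm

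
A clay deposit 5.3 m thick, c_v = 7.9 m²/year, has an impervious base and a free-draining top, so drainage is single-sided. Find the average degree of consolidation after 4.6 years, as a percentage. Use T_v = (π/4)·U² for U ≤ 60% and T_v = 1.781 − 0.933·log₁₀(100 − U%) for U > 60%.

U ≈ 96.7 %

Drainage path length: H_d = H = 5.3 m (single drainage).
T_v = c_v·t/H_d² = 7.9×4.6/5.3² = 1.2937.
T_v = 1.2937 corresponds to the U > 60% branch:
U = 1 − 10^((1.781 − T_v)/0.933)/100 = 0.9667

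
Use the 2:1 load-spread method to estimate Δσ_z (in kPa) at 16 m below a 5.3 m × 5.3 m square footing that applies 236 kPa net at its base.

By the 2:1 method the load spreads at 1 horizontal : 2 vertical, so at depth z the loaded area has grown by z in each plan dimension:
Δσ = qBL/((B+z)(L+z)) = 236×5.3×5.3/((5.3+16)(5.3+16)) = 14.612 kPa

Δσ_z ≈ 14.6 kPa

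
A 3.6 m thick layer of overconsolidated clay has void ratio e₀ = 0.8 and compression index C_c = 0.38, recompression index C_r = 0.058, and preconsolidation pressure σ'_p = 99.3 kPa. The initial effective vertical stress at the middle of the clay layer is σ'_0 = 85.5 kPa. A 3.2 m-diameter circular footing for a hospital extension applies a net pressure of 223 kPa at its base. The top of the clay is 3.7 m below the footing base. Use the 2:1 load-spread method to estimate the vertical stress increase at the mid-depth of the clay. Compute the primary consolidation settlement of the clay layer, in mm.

Mid-depth of clay below the footing base: z = 3.7 + 3.6/2 = 5.5 m.
Stress increase at mid-clay by the 2:1 spreading method:
Δσ ≈ qD²/(D+z)² = 223×3.2²/(3.2+5.5)² = 30.169 kPa
Final effective stress: σ'_f = 85.5 + 30.169 = 115.67 kPa.
σ'_f = 115.67 > σ'_p = 99.3 kPa, so the stress path crosses the preconsolidation pressure — recompression up to σ'_p, then virgin compression beyond:
S_c = H/(1+e₀)·[C_r·log₁₀(σ'_p/σ'_0) + C_c·log₁₀(σ'_f/σ'_p)]
    = 3.6/1.8 × [0.058×log₁₀(99.3/85.5) + 0.38×log₁₀(115.67/99.3)]
    = 2 × [0.003769 + 0.025183] = 0.0579 m

S_c ≈ 57.9 mm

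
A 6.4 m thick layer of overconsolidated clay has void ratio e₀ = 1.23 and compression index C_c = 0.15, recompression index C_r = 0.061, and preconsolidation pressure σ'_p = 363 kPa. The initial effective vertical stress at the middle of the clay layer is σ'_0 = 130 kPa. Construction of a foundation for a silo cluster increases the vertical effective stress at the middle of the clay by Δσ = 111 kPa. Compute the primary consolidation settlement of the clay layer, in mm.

Final effective stress: σ'_f = 130 + 111 = 241 kPa.
σ'_f = 241 ≤ σ'_p = 363 kPa, so the clay remains overconsolidated and only the recompression index applies:
S_c = C_r·H/(1+e₀)·log₁₀(σ'_f/σ'_0) = 0.061×6.4/2.23×log₁₀(241/130)
    = 0.17507 × 0.26807 = 0.04693 m

S_c ≈ 46.9 mm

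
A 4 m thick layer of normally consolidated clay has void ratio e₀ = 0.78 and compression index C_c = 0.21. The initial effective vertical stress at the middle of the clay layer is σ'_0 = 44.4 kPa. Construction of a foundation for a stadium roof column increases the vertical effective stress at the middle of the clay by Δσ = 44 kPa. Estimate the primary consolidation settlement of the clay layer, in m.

Final effective stress: σ'_f = σ'_0 + Δσ = 44.4 + 44 = 88.4 kPa.
Normally consolidated clay, so the full stress increment lies on the virgin compression line:
S_c = C_c·H/(1+e₀)·log₁₀(σ'_f/σ'_0) = 0.21×4/(1+0.78)×log₁₀(88.4/44.4)
    = 0.47191 × 0.29907 = 0.1411 m

S_c ≈ 0.141 m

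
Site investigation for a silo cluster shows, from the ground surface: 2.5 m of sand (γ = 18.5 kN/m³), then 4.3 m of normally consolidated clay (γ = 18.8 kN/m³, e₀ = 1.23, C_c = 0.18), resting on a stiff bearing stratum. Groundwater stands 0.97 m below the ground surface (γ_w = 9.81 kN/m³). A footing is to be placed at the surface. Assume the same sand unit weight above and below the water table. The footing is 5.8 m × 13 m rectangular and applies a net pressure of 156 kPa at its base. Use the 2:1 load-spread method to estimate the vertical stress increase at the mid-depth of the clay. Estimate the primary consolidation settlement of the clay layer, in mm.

S_c ≈ 123 mm

Mid-depth of clay below the ground surface: z = 2.5 + 4.3/2 = 4.65 m.
Total vertical stress at mid-clay: σ_v = 18.5×2.5 + 18.8×2.15 = 86.67 kPa.
Pore pressure: u = 9.81×(4.65 − 0.97) = 36.101 kPa.
Initial effective stress: σ'_0 = σ_v − u = 86.67 − 36.101 = 50.569 kPa.
Stress increase at mid-clay by the 2:1 spreading method:
Δσ = qBL/((B+z)(L+z)) = 156×5.8×13/((5.8+4.65)(13+4.65)) = 63.773 kPa
Final effective stress: σ'_f = σ'_0 + Δσ = 50.569 + 63.773 = 114.34 kPa.
Normally consolidated clay, so the full stress increment lies on the virgin compression line:
S_c = C_c·H/(1+e₀)·log₁₀(σ'_f/σ'_0) = 0.18×4.3/(1+1.23)×log₁₀(114.34/50.569)
    = 0.34709 × 0.35431 = 0.123 m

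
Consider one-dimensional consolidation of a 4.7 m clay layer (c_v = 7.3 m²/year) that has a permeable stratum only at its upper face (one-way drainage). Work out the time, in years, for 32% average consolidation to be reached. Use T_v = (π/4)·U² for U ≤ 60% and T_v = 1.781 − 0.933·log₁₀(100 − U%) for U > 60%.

t ≈ 0.243 years

Drainage path length: H_d = H = 4.7 m (single drainage).
U ≤ 60%: T_v = (π/4)·U² = (π/4)×0.32² = 0.080425.
t = T_v·H_d²/c_v = 0.080425×4.7²/7.3 = 0.2434 years.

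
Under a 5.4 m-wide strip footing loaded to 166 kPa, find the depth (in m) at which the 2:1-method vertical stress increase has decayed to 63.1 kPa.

2:1 spreading — at depth z the loaded area has grown by z in each plan dimension:
qB/(B+z) = Δσ_z ⇒ z = qB/Δσ_z − B = 166×5.4/63.1 − 5.4 = 8.806 m

z ≈ 8.81 m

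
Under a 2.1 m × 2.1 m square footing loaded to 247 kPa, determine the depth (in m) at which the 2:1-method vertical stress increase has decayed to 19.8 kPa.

2:1 spreading — at depth z the loaded area has grown by z in each plan dimension:
qB²/(B+z)² = Δσ_z ⇒ z = B(√(q/Δσ_z) − 1) = 2.1×(√(247/19.8) − 1) = 5.317 m

z ≈ 5.32 m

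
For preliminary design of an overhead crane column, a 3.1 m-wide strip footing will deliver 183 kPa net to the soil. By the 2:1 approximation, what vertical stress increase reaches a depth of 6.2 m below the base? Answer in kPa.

Δσ_z ≈ 61 kPa

By the 2:1 method the load spreads at 1 horizontal : 2 vertical, so at depth z the loaded area has grown by z in each plan dimension:
Δσ = qB/(B+z) = 183×3.1/(3.1+6.2) = 61 kPa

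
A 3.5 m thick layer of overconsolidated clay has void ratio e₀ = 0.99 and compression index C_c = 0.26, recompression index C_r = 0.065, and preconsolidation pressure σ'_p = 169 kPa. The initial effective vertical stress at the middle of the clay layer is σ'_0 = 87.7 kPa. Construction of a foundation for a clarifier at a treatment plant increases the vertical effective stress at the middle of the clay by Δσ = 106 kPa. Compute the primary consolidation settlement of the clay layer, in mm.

Final effective stress: σ'_f = 87.7 + 106 = 193.7 kPa.
σ'_f = 193.7 > σ'_p = 169 kPa, so the stress path crosses the preconsolidation pressure — recompression up to σ'_p, then virgin compression beyond:
S_c = H/(1+e₀)·[C_r·log₁₀(σ'_p/σ'_0) + C_c·log₁₀(σ'_f/σ'_p)]
    = 3.5/1.99 × [0.065×log₁₀(169/87.7) + 0.26×log₁₀(193.7/169)]
    = 1.7588 × [0.018518 + 0.015403] = 0.05966 m

S_c ≈ 59.7 mm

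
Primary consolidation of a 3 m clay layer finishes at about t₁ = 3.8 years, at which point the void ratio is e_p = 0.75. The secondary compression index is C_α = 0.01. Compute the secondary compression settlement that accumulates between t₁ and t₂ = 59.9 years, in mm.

Secondary compression: S_s = C_α·H/(1+e_p)·log₁₀(t₂/t₁)
S_s = 0.01×3/(1+0.75)×log₁₀(59.9/3.8)
    = 0.01714 × 1.198 = 0.02053 m

S_s ≈ 20.5 mm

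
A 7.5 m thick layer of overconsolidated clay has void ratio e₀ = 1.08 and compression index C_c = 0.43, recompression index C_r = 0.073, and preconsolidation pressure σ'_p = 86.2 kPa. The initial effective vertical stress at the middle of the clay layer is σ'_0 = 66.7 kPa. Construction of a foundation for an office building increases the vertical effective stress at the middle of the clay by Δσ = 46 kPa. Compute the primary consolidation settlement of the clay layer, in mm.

S_c ≈ 210 mm

Final effective stress: σ'_f = 66.7 + 46 = 112.7 kPa.
σ'_f = 112.7 > σ'_p = 86.2 kPa, so the stress path crosses the preconsolidation pressure — recompression up to σ'_p, then virgin compression beyond:
S_c = H/(1+e₀)·[C_r·log₁₀(σ'_p/σ'_0) + C_c·log₁₀(σ'_f/σ'_p)]
    = 7.5/2.08 × [0.073×log₁₀(86.2/66.7) + 0.43×log₁₀(112.7/86.2)]
    = 3.6058 × [0.0081308 + 0.050059] = 0.2098 m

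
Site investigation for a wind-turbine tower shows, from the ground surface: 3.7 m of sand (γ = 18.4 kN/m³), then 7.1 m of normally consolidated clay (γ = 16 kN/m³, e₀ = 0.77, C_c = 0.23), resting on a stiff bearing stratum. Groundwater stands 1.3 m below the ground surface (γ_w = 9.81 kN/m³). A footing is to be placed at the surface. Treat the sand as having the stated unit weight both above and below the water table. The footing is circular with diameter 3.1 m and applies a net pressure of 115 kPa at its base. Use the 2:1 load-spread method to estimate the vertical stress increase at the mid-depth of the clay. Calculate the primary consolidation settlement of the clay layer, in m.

S_c ≈ 0.0578 m

Mid-depth of clay below the ground surface: z = 3.7 + 7.1/2 = 7.25 m.
Total vertical stress at mid-clay: σ_v = 18.4×3.7 + 16×3.55 = 124.88 kPa.
Pore pressure: u = 9.81×(7.25 − 1.3) = 58.37 kPa.
Initial effective stress: σ'_0 = σ_v − u = 124.88 − 58.37 = 66.51 kPa.
Stress increase at mid-clay by the 2:1 spreading method:
Δσ ≈ qD²/(D+z)² = 115×3.1²/(3.1+7.25)² = 10.317 kPa
Final effective stress: σ'_f = σ'_0 + Δσ = 66.51 + 10.317 = 76.827 kPa.
Normally consolidated clay, so the full stress increment lies on the virgin compression line:
S_c = C_c·H/(1+e₀)·log₁₀(σ'_f/σ'_0) = 0.23×7.1/(1+0.77)×log₁₀(76.827/66.51)
    = 0.9226 × 0.062627 = 0.05778 m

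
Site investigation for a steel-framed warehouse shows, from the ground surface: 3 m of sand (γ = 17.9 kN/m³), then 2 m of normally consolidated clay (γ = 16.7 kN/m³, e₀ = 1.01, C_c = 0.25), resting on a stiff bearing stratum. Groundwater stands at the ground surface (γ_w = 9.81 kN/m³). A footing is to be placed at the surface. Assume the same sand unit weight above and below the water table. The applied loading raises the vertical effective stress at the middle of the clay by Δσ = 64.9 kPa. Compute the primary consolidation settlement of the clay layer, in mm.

S_c ≈ 122 mm

Mid-depth of clay below the ground surface: z = 3 + 2/2 = 4 m.
Total vertical stress at mid-clay: σ_v = 17.9×3 + 16.7×1 = 70.4 kPa.
Pore pressure: u = 9.81×(4 − 0) = 39.24 kPa.
Initial effective stress: σ'_0 = σ_v − u = 70.4 − 39.24 = 31.16 kPa.
Final effective stress: σ'_f = σ'_0 + Δσ = 31.16 + 64.9 = 96.06 kPa.
Normally consolidated clay, so the full stress increment lies on the virgin compression line:
S_c = C_c·H/(1+e₀)·log₁₀(σ'_f/σ'_0) = 0.25×2/(1+1.01)×log₁₀(96.06/31.16)
    = 0.24876 × 0.48895 = 0.1216 m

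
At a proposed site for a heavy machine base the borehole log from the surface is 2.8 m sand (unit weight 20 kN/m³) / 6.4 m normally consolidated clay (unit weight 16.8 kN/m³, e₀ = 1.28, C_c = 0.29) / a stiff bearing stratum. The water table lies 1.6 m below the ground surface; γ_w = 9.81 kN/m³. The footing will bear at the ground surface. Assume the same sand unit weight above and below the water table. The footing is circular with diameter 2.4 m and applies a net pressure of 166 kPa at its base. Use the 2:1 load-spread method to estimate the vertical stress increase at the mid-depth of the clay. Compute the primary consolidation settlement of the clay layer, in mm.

S_c ≈ 65.5 mm

Mid-depth of clay below the ground surface: z = 2.8 + 6.4/2 = 6 m.
Total vertical stress at mid-clay: σ_v = 20×2.8 + 16.8×3.2 = 109.76 kPa.
Pore pressure: u = 9.81×(6 − 1.6) = 43.164 kPa.
Initial effective stress: σ'_0 = σ_v − u = 109.76 − 43.164 = 66.596 kPa.
Stress increase at mid-clay by the 2:1 spreading method:
Δσ ≈ qD²/(D+z)² = 166×2.4²/(2.4+6)² = 13.551 kPa
Final effective stress: σ'_f = σ'_0 + Δσ = 66.596 + 13.551 = 80.147 kPa.
Normally consolidated clay, so the full stress increment lies on the virgin compression line:
S_c = C_c·H/(1+e₀)·log₁₀(σ'_f/σ'_0) = 0.29×6.4/(1+1.28)×log₁₀(80.147/66.596)
    = 0.81404 × 0.080439 = 0.06548 m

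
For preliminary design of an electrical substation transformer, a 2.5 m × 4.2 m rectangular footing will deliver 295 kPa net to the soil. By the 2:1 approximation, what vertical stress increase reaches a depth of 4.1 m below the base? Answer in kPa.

Δσ_z ≈ 56.5 kPa

By the 2:1 method the load spreads at 1 horizontal : 2 vertical, so at depth z the loaded area has grown by z in each plan dimension:
Δσ = qBL/((B+z)(L+z)) = 295×2.5×4.2/((2.5+4.1)(4.2+4.1)) = 56.544 kPa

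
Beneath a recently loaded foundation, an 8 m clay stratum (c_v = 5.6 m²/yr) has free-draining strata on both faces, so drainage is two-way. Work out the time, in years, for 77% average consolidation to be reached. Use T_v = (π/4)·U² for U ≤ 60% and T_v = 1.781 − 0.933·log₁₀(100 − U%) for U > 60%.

t ≈ 1.46 years

Drainage path length: H_d = H/2 = 4 m (double drainage).
U > 60%: T_v = 1.781 − 0.933·log₁₀(100 − 77) = 0.51051.
t = T_v·H_d²/c_v = 0.51051×4²/5.6 = 1.459 years.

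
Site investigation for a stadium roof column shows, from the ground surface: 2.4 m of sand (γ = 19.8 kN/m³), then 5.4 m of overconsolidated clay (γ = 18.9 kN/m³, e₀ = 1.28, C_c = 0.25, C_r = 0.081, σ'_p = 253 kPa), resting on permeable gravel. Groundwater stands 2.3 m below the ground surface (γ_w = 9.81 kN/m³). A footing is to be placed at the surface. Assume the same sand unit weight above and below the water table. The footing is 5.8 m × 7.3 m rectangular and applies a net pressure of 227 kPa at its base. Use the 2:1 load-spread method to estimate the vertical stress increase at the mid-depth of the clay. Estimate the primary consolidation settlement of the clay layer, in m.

S_c ≈ 0.0578 m

Mid-depth of clay below the ground surface: z = 2.4 + 5.4/2 = 5.1 m.
Total vertical stress at mid-clay: σ_v = 19.8×2.4 + 18.9×2.7 = 98.55 kPa.
Pore pressure: u = 9.81×(5.1 − 2.3) = 27.468 kPa.
Initial effective stress: σ'_0 = σ_v − u = 98.55 − 27.468 = 71.082 kPa.
Stress increase at mid-clay by the 2:1 spreading method:
Δσ = qBL/((B+z)(L+z)) = 227×5.8×7.3/((5.8+5.1)(7.3+5.1)) = 71.11 kPa
Final effective stress: σ'_f = 71.082 + 71.11 = 142.19 kPa.
σ'_f = 142.19 ≤ σ'_p = 253 kPa, so the clay remains overconsolidated and only the recompression index applies:
S_c = C_r·H/(1+e₀)·log₁₀(σ'_f/σ'_0) = 0.081×5.4/2.28×log₁₀(142.19/71.082)
    = 0.19184 × 0.30111 = 0.05777 m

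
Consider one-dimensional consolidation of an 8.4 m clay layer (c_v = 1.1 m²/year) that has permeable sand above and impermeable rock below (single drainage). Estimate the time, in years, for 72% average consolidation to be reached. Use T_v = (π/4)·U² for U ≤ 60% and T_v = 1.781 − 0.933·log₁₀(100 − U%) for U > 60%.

t ≈ 27.6 years

Drainage path length: H_d = H = 8.4 m (single drainage).
U > 60%: T_v = 1.781 − 0.933·log₁₀(100 − 72) = 0.4308.
t = T_v·H_d²/c_v = 0.4308×8.4²/1.1 = 27.63 years.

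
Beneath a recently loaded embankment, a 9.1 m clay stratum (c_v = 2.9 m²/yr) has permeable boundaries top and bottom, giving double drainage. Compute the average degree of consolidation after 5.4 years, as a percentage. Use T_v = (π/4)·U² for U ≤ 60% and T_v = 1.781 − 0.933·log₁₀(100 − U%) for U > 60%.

Drainage path length: H_d = H/2 = 4.55 m (double drainage).
T_v = c_v·t/H_d² = 2.9×5.4/4.55² = 0.75643.
T_v = 0.75643 corresponds to the U > 60% branch:
U = 1 − 10^((1.781 − T_v)/0.933)/100 = 0.8746

U ≈ 87.5 %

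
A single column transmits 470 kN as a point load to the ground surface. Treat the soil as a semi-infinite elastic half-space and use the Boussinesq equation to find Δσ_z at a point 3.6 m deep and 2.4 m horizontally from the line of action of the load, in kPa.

Boussinesq vertical stress below a point load on an elastic half-space:
Δσ_z = 3P/(2πz²) · [1 + (r/z)²]^(−5/2)
r/z = 2.4/3.6 = 0.66667; [1+(r/z)²]^(−5/2) = 0.39879.
Δσ_z = 3×470/(2π×3.6²) × 0.39879 = 17.315 × 0.39879 = 6.905 kPa

Δσ_z ≈ 6.91 kPa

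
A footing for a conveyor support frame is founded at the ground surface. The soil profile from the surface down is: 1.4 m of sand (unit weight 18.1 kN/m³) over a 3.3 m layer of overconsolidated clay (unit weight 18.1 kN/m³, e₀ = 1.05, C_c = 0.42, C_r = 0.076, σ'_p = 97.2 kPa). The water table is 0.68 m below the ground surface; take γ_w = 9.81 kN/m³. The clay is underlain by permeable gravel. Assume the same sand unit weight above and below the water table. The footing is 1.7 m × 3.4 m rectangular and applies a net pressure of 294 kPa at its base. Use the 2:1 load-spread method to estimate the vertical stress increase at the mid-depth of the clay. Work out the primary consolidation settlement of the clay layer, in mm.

S_c ≈ 53.5 mm

Mid-depth of clay below the ground surface: z = 1.4 + 3.3/2 = 3.05 m.
Total vertical stress at mid-clay: σ_v = 18.1×1.4 + 18.1×1.65 = 55.205 kPa.
Pore pressure: u = 9.81×(3.05 − 0.68) = 23.25 kPa.
Initial effective stress: σ'_0 = σ_v − u = 55.205 − 23.25 = 31.955 kPa.
Stress increase at mid-clay by the 2:1 spreading method:
Δσ = qBL/((B+z)(L+z)) = 294×1.7×3.4/((1.7+3.05)(3.4+3.05)) = 55.465 kPa
Final effective stress: σ'_f = 31.955 + 55.465 = 87.42 kPa.
σ'_f = 87.42 ≤ σ'_p = 97.2 kPa, so the clay remains overconsolidated and only the recompression index applies:
S_c = C_r·H/(1+e₀)·log₁₀(σ'_f/σ'_0) = 0.076×3.3/2.05×log₁₀(87.42/31.955)
    = 0.12234 × 0.43707 = 0.05347 m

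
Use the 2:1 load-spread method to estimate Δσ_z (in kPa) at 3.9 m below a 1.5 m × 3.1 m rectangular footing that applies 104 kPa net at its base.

By the 2:1 method the load spreads at 1 horizontal : 2 vertical, so at depth z the loaded area has grown by z in each plan dimension:
Δσ = qBL/((B+z)(L+z)) = 104×1.5×3.1/((1.5+3.9)(3.1+3.9)) = 12.794 kPa

Δσ_z ≈ 12.8 kPa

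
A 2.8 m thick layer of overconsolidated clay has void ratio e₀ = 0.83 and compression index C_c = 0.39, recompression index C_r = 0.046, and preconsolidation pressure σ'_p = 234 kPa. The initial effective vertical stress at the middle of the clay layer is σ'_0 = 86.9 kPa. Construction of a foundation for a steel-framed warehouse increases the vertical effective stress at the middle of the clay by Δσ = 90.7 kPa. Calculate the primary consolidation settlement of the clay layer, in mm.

S_c ≈ 21.8 mm

Final effective stress: σ'_f = 86.9 + 90.7 = 177.6 kPa.
σ'_f = 177.6 ≤ σ'_p = 234 kPa, so the clay remains overconsolidated and only the recompression index applies:
S_c = C_r·H/(1+e₀)·log₁₀(σ'_f/σ'_0) = 0.046×2.8/1.83×log₁₀(177.6/86.9)
    = 0.070385 × 0.31042 = 0.02185 m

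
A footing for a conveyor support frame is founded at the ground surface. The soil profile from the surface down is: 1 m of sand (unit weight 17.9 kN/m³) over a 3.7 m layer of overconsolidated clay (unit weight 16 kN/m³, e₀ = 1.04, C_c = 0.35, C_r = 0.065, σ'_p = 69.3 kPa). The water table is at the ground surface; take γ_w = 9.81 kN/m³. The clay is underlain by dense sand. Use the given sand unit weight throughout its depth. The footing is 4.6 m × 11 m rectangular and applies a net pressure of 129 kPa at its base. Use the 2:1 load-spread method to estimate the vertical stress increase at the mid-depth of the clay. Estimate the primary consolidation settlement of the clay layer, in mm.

S_c ≈ 114 mm

Mid-depth of clay below the ground surface: z = 1 + 3.7/2 = 2.85 m.
Total vertical stress at mid-clay: σ_v = 17.9×1 + 16×1.85 = 47.5 kPa.
Pore pressure: u = 9.81×(2.85 − 0) = 27.959 kPa.
Initial effective stress: σ'_0 = σ_v − u = 47.5 − 27.959 = 19.541 kPa.
Stress increase at mid-clay by the 2:1 spreading method:
Δσ = qBL/((B+z)(L+z)) = 129×4.6×11/((4.6+2.85)(11+2.85)) = 63.261 kPa
Final effective stress: σ'_f = 19.541 + 63.261 = 82.802 kPa.
σ'_f = 82.802 > σ'_p = 69.3 kPa, so the stress path crosses the preconsolidation pressure — recompression up to σ'_p, then virgin compression beyond:
S_c = H/(1+e₀)·[C_r·log₁₀(σ'_p/σ'_0) + C_c·log₁₀(σ'_f/σ'_p)]
    = 3.7/2.04 × [0.065×log₁₀(69.3/19.541) + 0.35×log₁₀(82.802/69.3)]
    = 1.8137 × [0.035736 + 0.027058] = 0.1139 m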